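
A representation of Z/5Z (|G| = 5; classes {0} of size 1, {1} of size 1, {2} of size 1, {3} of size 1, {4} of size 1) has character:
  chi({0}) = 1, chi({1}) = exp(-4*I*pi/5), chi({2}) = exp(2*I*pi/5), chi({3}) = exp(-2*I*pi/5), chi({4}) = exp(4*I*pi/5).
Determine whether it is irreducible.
Irreducible: <chi, chi> = 1.

<chi, chi> = (1/|G|) sum_C |C| * |chi(C)|^2 = (1/5)[1*|1|^2 + 1*|exp(-4*I*pi/5)|^2 + 1*|exp(2*I*pi/5)|^2 + 1*|exp(-2*I*pi/5)|^2 + 1*|exp(4*I*pi/5)|^2]
  = (1/5)[(1) + (1) + (1) + (1) + (1)] = 5/5 = 1.
(Exp terms are combined using exp(i*s)*conj(exp(i*t)) = exp(i*(s-t)), and sums of them are collapsed using the identity that for every m > 1 the m distinct m-th roots of unity sum to 0, e.g. 1 + exp(2*I*pi/3) + exp(-2*I*pi/3) = 0.)
A character is irreducible iff <chi, chi> = 1, so this representation is irreducible.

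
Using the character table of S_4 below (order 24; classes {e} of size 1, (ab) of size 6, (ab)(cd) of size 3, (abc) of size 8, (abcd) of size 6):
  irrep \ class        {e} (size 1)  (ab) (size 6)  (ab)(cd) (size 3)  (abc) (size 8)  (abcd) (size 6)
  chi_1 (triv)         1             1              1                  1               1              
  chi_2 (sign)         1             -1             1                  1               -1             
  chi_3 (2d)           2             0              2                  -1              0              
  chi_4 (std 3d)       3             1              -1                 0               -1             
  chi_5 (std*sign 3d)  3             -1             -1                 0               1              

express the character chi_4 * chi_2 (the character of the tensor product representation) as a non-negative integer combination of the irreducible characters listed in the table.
chi_4 tensor chi_2 = chi_5 (all other irreducibles have multiplicity 0).

Why: The character of a tensor product is the pointwise product (chi_4 * chi_2)(C) = chi_4(C) * chi_2(C):
  {e}: (3)*(1), (ab): (1)*(-1), (ab)(cd): (-1)*(1), (abc): (0)*(1), (abcd): (-1)*(-1)
so (chi_4 * chi_2) takes values
  {e} -> 3, (ab) -> -1, (ab)(cd) -> -1, (abc) -> 0, (abcd) -> 1.
Now take the inner product of this character with each irreducible chi from the table, <chi_4*chi_2, chi> = (1/24) sum_C |C| (chi_4*chi_2)(C) conj(chi(C)):
  <chi_4*chi_2, chi_1> = (1/24)[1*(3)*conj(1) + 6*(-1)*conj(1) + 3*(-1)*conj(1) + 8*(0)*conj(1) + 6*(1)*conj(1)]
      = (1/24)[(3) + (-6) + (-3) + (0) + (6)] = 0/24 = 0
  <chi_4*chi_2, chi_2> = (1/24)[1*(3)*conj(1) + 6*(-1)*conj(-1) + 3*(-1)*conj(1) + 8*(0)*conj(1) + 6*(1)*conj(-1)]
      = (1/24)[(3) + (6) + (-3) + (0) + (-6)] = 0/24 = 0
  <chi_4*chi_2, chi_3> = (1/24)[1*(3)*conj(2) + 6*(-1)*conj(0) + 3*(-1)*conj(2) + 8*(0)*conj(-1) + 6*(1)*conj(0)]
      = (1/24)[(6) + (0) + (-6) + (0) + (0)] = 0/24 = 0
  <chi_4*chi_2, chi_4> = (1/24)[1*(3)*conj(3) + 6*(-1)*conj(1) + 3*(-1)*conj(-1) + 8*(0)*conj(0) + 6*(1)*conj(-1)]
      = (1/24)[(9) + (-6) + (3) + (0) + (-6)] = 0/24 = 0
  <chi_4*chi_2, chi_5> = (1/24)[1*(3)*conj(3) + 6*(-1)*conj(-1) + 3*(-1)*conj(-1) + 8*(0)*conj(0) + 6*(1)*conj(1)]
      = (1/24)[(9) + (6) + (3) + (0) + (6)] = 24/24 = 1
Hence the multiplicities are chi_5: 1. Dimension check: dim(chi_4)*dim(chi_2) = 3*1 = 3 and sum (mult * dim) = 1*3 = 3.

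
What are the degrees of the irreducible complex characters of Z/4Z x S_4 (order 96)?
Dimensions: 1, 1, 1, 1, 1, 1, 1, 1, 2, 2, 2, 2, 3, 3, 3, 3, 3, 3, 3, 3

Justification: There are 20 irreducibles (= number of conjugacy classes). Their dimensions d_i satisfy sum d_i^2 = |G| = 96: 1 + 1 + 1 + 1 + 1 + 1 + 1 + 1 + 4 + 4 + 4 + 4 + 9 + 9 + 9 + 9 + 9 + 9 + 9 + 9 = 96. (For the product with Z/4Z: each of the 4 1-dim characters of Z/4Z tensors with each irrep of S_4, giving 4 copies of each S_4-dimension.)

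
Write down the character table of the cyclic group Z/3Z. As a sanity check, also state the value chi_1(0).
Character table of Z/3Z (irreps indexed chi_0,...,chi_2 with chi_k(m) = zeta_3^(k*m), zeta_3 = exp(2*pi*i/3)):
  irrep \ class  {0} (size 1)  {1} (size 1)    {2} (size 1)  
  chi_0          1             1               1             
  chi_1          1             exp(2*I*pi/3)   exp(-2*I*pi/3)
  chi_2          1             exp(-2*I*pi/3)  exp(2*I*pi/3) 

Spot check: chi_1(0) = zeta_3^(1*0) = zeta_3^0 = 1.

Explanation: Z/3Z is abelian, so all 3 irreducible complex representations are 1-dimensional. They are given by chi_k(m) = zeta_3^(k*m) for k = 0,...,2. Row orthogonality: sum_m chi_k(m) conj(chi_l(m)) = 3 * [k = l].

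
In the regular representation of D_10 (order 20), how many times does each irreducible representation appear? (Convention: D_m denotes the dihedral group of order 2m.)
Each irreducible V_i of dimension d_i appears with multiplicity d_i, i.e. rho_reg = (direct sum over all irreducibles V_i) d_i V_i. The irreducible dimensions for D_10 are 1, 1, 1, 1, 2, 2, 2, 2: 4 irreducibles of dimension 1, each with multiplicity 1; 4 irreducibles of dimension 2, each with multiplicity 2. Total dimension 4*1*1 + 4*2*2 = 20 = |G|.

Argument: General theorem: in the regular representation of a finite group G, each irreducible appears with multiplicity equal to its dimension. Check: dim(rho_reg) = sum d_i^2 = 1 + 1 + 1 + 1 + 4 + 4 + 4 + 4 = 20 = |G|.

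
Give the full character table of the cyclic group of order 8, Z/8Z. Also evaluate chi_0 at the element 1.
Character table of Z/8Z (irreps indexed chi_0,...,chi_7 with chi_k(m) = zeta_8^(k*m), zeta_8 = exp(2*pi*i/8)):
  irrep \ class  {0} (size 1)  {1} (size 1)    {2} (size 1)  {3} (size 1)    {4} (size 1)  {5} (size 1)    {6} (size 1)  {7} (size 1)  
  chi_0          1             1               1             1               1             1               1             1             
  chi_1          1             exp(I*pi/4)     I             exp(3*I*pi/4)   -1            exp(-3*I*pi/4)  -I            exp(-I*pi/4)  
  chi_2          1             I               -1            -I              1             I               -1            -I            
  chi_3          1             exp(3*I*pi/4)   -I            exp(I*pi/4)     -1            exp(-I*pi/4)    I             exp(-3*I*pi/4)
  chi_4          1             -1              1             -1              1             -1              1             -1            
  chi_5          1             exp(-3*I*pi/4)  I             exp(-I*pi/4)    -1            exp(I*pi/4)     -I            exp(3*I*pi/4) 
  chi_6          1             -I              -1            I               1             -I              -1            I             
  chi_7          1             exp(-I*pi/4)    -I            exp(-3*I*pi/4)  -1            exp(3*I*pi/4)   I             exp(I*pi/4)   

Spot check: chi_0(1) = zeta_8^(0*1) = zeta_8^0 = 1.

Derivation: Z/8Z is abelian, so all 8 irreducible complex representations are 1-dimensional. They are given by chi_k(m) = zeta_8^(k*m) for k = 0,...,7. Row orthogonality: sum_m chi_k(m) conj(chi_l(m)) = 8 * [k = l].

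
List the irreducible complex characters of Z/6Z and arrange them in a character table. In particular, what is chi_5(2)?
Character table of Z/6Z (irreps indexed chi_0,...,chi_5 with chi_k(m) = zeta_6^(k*m), zeta_6 = exp(2*pi*i/6)):
  irrep \ class  {0} (size 1)  {1} (size 1)    {2} (size 1)    {3} (size 1)  {4} (size 1)    {5} (size 1)  
  chi_0          1             1               1               1             1               1             
  chi_1          1             exp(I*pi/3)     exp(2*I*pi/3)   -1            exp(-2*I*pi/3)  exp(-I*pi/3)  
  chi_2          1             exp(2*I*pi/3)   exp(-2*I*pi/3)  1             exp(2*I*pi/3)   exp(-2*I*pi/3)
  chi_3          1             -1              1               -1            1               -1            
  chi_4          1             exp(-2*I*pi/3)  exp(2*I*pi/3)   1             exp(-2*I*pi/3)  exp(2*I*pi/3) 
  chi_5          1             exp(-I*pi/3)    exp(-2*I*pi/3)  -1            exp(2*I*pi/3)   exp(I*pi/3)   

Spot check: chi_5(2) = zeta_6^(5*2) = zeta_6^10 = exp(-2*I*pi/3).

Argument: Z/6Z is abelian, so all 6 irreducible complex representations are 1-dimensional. They are given by chi_k(m) = zeta_6^(k*m) for k = 0,...,5. Row orthogonality: sum_m chi_k(m) conj(chi_l(m)) = 6 * [k = l].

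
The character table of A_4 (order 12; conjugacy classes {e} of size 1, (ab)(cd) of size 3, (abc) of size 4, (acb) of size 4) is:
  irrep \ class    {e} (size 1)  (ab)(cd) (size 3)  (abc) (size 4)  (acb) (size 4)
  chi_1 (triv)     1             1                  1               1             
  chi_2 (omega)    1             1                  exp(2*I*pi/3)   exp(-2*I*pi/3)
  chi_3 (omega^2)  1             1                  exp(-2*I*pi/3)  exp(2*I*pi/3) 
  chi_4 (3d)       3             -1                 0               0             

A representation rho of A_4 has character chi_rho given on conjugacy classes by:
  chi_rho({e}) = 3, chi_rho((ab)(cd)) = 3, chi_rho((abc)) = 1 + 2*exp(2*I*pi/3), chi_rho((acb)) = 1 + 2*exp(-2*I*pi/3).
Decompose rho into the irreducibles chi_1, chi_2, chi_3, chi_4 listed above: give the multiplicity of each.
Multiplicities: chi_1: 1, chi_2: 2, chi_3: 0, chi_4: 0.

Explanation: Use <chi_rho, chi> = (1/|G|) sum_C |C| * chi_rho(C) * conj(chi(C)) with |G| = 12 for each irreducible chi in the table:
  <chi_rho, chi_1> = (1/12)[1*(3)*conj(1) + 3*(3)*conj(1) + 4*(1 + 2*exp(2*I*pi/3))*conj(1) + 4*(1 + 2*exp(-2*I*pi/3))*conj(1)]
      = (1/12)[(3) + (9) + (4 + 8*exp(2*I*pi/3)) + (4 + 8*exp(-2*I*pi/3))] = 12/12 = 1
  <chi_rho, chi_2> = (1/12)[1*(3)*conj(1) + 3*(3)*conj(1) + 4*(1 + 2*exp(2*I*pi/3))*conj(exp(2*I*pi/3)) + 4*(1 + 2*exp(-2*I*pi/3))*conj(exp(-2*I*pi/3))]
      = (1/12)[(3) + (9) + (8 + 4*exp(-2*I*pi/3)) + (8 + 4*exp(2*I*pi/3))] = 24/12 = 2
  <chi_rho, chi_3> = (1/12)[1*(3)*conj(1) + 3*(3)*conj(1) + 4*(1 + 2*exp(2*I*pi/3))*conj(exp(-2*I*pi/3)) + 4*(1 + 2*exp(-2*I*pi/3))*conj(exp(2*I*pi/3))]
      = (1/12)[(3) + (9) + (8*exp(-2*I*pi/3) + 4*exp(2*I*pi/3)) + (4*exp(-2*I*pi/3) + 8*exp(2*I*pi/3))] = 0/12 = 0
  <chi_rho, chi_4> = (1/12)[1*(3)*conj(3) + 3*(3)*conj(-1) + 4*(1 + 2*exp(2*I*pi/3))*conj(0) + 4*(1 + 2*exp(-2*I*pi/3))*conj(0)]
      = (1/12)[(9) + (-9) + (0) + (0)] = 0/12 = 0
(Exp terms are combined using exp(i*s)*conj(exp(i*t)) = exp(i*(s-t)), and sums of them are collapsed using the identity that for every m > 1 the m distinct m-th roots of unity sum to 0, e.g. 1 + exp(2*I*pi/3) + exp(-2*I*pi/3) = 0.)
Dimension check: dim(rho) = sum (mult * dim) = 1*1 + 2*1 + 0*1 + 0*3 = 3 = chi_rho(e) = 3.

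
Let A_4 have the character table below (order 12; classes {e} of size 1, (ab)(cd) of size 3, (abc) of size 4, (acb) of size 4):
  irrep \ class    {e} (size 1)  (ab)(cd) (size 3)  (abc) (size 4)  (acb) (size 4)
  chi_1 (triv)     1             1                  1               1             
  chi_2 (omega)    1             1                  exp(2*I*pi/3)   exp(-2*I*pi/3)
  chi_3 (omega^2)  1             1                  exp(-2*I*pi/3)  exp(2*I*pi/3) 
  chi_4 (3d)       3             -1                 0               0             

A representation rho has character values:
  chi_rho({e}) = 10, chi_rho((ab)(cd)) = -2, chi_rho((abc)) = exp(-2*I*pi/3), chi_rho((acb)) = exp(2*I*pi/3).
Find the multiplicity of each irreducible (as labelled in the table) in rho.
Multiplicities: chi_1: 0, chi_2: 0, chi_3: 1, chi_4: 3.

Justification: Use <chi_rho, chi> = (1/|G|) sum_C |C| * chi_rho(C) * conj(chi(C)) with |G| = 12 for each irreducible chi in the table:
  <chi_rho, chi_1> = (1/12)[1*(10)*conj(1) + 3*(-2)*conj(1) + 4*(exp(-2*I*pi/3))*conj(1) + 4*(exp(2*I*pi/3))*conj(1)]
      = (1/12)[(10) + (-6) + (4*exp(-2*I*pi/3)) + (4*exp(2*I*pi/3))] = 0/12 = 0
  <chi_rho, chi_2> = (1/12)[1*(10)*conj(1) + 3*(-2)*conj(1) + 4*(exp(-2*I*pi/3))*conj(exp(2*I*pi/3)) + 4*(exp(2*I*pi/3))*conj(exp(-2*I*pi/3))]
      = (1/12)[(10) + (-6) + (4*exp(2*I*pi/3)) + (4*exp(-2*I*pi/3))] = 0/12 = 0
  <chi_rho, chi_3> = (1/12)[1*(10)*conj(1) + 3*(-2)*conj(1) + 4*(exp(-2*I*pi/3))*conj(exp(-2*I*pi/3)) + 4*(exp(2*I*pi/3))*conj(exp(2*I*pi/3))]
      = (1/12)[(10) + (-6) + (4) + (4)] = 12/12 = 1
  <chi_rho, chi_4> = (1/12)[1*(10)*conj(3) + 3*(-2)*conj(-1) + 4*(exp(-2*I*pi/3))*conj(0) + 4*(exp(2*I*pi/3))*conj(0)]
      = (1/12)[(30) + (6) + (0) + (0)] = 36/12 = 3
(Exp terms are combined using exp(i*s)*conj(exp(i*t)) = exp(i*(s-t)), and sums of them are collapsed using the identity that for every m > 1 the m distinct m-th roots of unity sum to 0, e.g. 1 + exp(2*I*pi/3) + exp(-2*I*pi/3) = 0.)
Dimension check: dim(rho) = sum (mult * dim) = 0*1 + 0*1 + 1*1 + 3*3 = 10 = chi_rho(e) = 10.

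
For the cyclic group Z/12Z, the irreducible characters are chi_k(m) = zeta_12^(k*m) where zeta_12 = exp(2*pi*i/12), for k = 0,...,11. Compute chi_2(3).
chi_2(3) = zeta_12^6 = -1

Reasoning: chi_2(3) = zeta_12^(2*3) = zeta_12^6. Since zeta_12^12 = 1, this equals zeta_12^6 = exp(2*pi*i*6/12) = -1.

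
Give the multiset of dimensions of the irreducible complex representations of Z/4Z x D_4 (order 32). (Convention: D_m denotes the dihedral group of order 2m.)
Dimensions: 1, 1, 1, 1, 1, 1, 1, 1, 1, 1, 1, 1, 1, 1, 1, 1, 2, 2, 2, 2

Solution. There are 20 irreducibles (= number of conjugacy classes). Their dimensions d_i satisfy sum d_i^2 = |G| = 32: 1 + 1 + 1 + 1 + 1 + 1 + 1 + 1 + 1 + 1 + 1 + 1 + 1 + 1 + 1 + 1 + 4 + 4 + 4 + 4 = 32. (For the product with Z/4Z: each of the 4 1-dim characters of Z/4Z tensors with each irrep of D_4, giving 4 copies of each D_4-dimension.)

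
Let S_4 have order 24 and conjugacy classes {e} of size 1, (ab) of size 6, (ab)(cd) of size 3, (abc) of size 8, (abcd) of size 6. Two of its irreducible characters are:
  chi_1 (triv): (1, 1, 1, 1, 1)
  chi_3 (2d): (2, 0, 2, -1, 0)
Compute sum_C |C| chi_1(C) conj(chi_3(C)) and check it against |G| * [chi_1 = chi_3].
Sum = 0; so <chi_1, chi_3> = 0 (distinct irreducibles are orthogonal).

Derivation: Compute term by term over conjugacy classes (|C| * chi_1(C) * conj(chi_3(C))):
  1*(1)*conj(2) + 6*(1)*conj(0) + 3*(1)*conj(2) + 8*(1)*conj(-1) + 6*(1)*conj(0)
  = (2) + (0) + (6) + (-8) + (0)
  = 0.
Dividing by |G| = 24 gives 0/24 = 0, matching the row-orthogonality relation <chi_1, chi_3> = [chi_1 = chi_3].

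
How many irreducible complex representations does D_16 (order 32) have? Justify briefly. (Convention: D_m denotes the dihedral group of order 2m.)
11

Details: The number of irreducible complex representations of a finite group equals its number of conjugacy classes. D_16 has 11 conjugacy classes (n/2 + 3 for n even), so D_16 (order 32) has exactly 11 irreducible complex representations.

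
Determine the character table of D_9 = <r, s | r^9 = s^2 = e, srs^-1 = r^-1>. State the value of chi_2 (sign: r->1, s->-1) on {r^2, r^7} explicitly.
Conjugacy classes: {e} of size 1, {r^1, r^8} of size 2, {r^2, r^7} of size 2, {r^3, r^6} of size 2, {r^4, r^5} of size 2, {s, sr, ..., sr^8} of size 9.
Character table:
  irrep \ class              {e} (size 1)  {r^1, r^8} (size 2)  {r^2, r^7} (size 2)  {r^3, r^6} (size 2)  {r^4, r^5} (size 2)  {s, sr, ..., sr^8} (size 9)
  chi_1 (triv)               1             1                    1                    1                    1                    1                          
  chi_2 (sign: r->1, s->-1)  1             1                    1                    1                    1                    -1                         
  chi_3 (2d, j=1)            2             2*cos(2*pi/9)        2*cos(4*pi/9)        -1                   -2*cos(pi/9)         0                          
  chi_4 (2d, j=2)            2             2*cos(4*pi/9)        -2*cos(pi/9)         -1                   2*cos(2*pi/9)        0                          
  chi_5 (2d, j=3)            2             -1                   -1                   2                    -1                   0                          
  chi_6 (2d, j=4)            2             -2*cos(pi/9)         2*cos(2*pi/9)        -1                   2*cos(4*pi/9)        0                          

Spot check: chi_2 (sign: r->1, s->-1) on {r^2, r^7} = 1.

D_9 has order 2*9 = 18 with 6 conjugacy classes, hence 6 irreducibles. Sum of squared dims 1 + 1 + 4 + 4 + 4 + 4 = 18 = |G|. Linear characters come from the abelianisation; the 2-dimensional irreps have character r^k -> 2*cos(2*pi*j*k/9), reflections -> 0.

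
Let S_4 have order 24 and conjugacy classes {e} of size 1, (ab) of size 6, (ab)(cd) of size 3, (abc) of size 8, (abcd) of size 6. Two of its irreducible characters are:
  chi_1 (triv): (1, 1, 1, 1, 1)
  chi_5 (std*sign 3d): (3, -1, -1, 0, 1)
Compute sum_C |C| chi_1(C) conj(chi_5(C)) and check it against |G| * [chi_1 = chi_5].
Sum = 0; so <chi_1, chi_5> = 0 (distinct irreducibles are orthogonal).

Solution. Compute term by term over conjugacy classes (|C| * chi_1(C) * conj(chi_5(C))):
  1*(1)*conj(3) + 6*(1)*conj(-1) + 3*(1)*conj(-1) + 8*(1)*conj(0) + 6*(1)*conj(1)
  = (3) + (-6) + (-3) + (0) + (6)
  = 0.
Dividing by |G| = 24 gives 0/24 = 0, matching the row-orthogonality relation <chi_1, chi_5> = [chi_1 = chi_5].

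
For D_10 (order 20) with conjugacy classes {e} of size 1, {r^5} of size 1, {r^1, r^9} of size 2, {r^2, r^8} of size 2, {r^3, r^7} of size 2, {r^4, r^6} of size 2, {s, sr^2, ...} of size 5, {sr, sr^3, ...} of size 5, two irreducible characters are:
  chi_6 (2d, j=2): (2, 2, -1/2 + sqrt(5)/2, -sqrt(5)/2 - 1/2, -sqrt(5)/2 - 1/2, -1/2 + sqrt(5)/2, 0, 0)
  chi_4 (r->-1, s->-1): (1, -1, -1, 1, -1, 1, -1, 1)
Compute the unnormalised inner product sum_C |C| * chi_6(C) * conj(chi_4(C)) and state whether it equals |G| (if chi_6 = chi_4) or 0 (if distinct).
Sum = 0; so <chi_6, chi_4> = 0 (distinct irreducibles are orthogonal).

Compute term by term over conjugacy classes (|C| * chi_6(C) * conj(chi_4(C))):
  1*(2)*conj(1) + 1*(2)*conj(-1) + 2*(-1/2 + sqrt(5)/2)*conj(-1) + 2*(-sqrt(5)/2 - 1/2)*conj(1) + 2*(-sqrt(5)/2 - 1/2)*conj(-1) + 2*(-1/2 + sqrt(5)/2)*conj(1) + 5*(0)*conj(-1) + 5*(0)*conj(1)
  = (2) + (-2) + (1 - sqrt(5)) + (-sqrt(5) - 1) + (1 + sqrt(5)) + (-1 + sqrt(5)) + (0) + (0)
  = 0.
Dividing by |G| = 20 gives 0/20 = 0, matching the row-orthogonality relation <chi_6, chi_4> = [chi_6 = chi_4].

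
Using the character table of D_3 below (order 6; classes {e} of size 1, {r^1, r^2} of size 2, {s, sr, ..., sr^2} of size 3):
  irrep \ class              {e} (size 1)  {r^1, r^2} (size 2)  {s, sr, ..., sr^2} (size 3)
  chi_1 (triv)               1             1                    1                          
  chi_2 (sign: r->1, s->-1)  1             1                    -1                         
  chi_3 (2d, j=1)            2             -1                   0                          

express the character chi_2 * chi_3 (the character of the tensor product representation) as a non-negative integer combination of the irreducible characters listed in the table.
chi_2 tensor chi_3 = chi_3 (all other irreducibles have multiplicity 0).

Explanation: The character of a tensor product is the pointwise product (chi_2 * chi_3)(C) = chi_2(C) * chi_3(C):
  {e}: (1)*(2), {r^1, r^2}: (1)*(-1), {s, sr, ..., sr^2}: (-1)*(0)
so (chi_2 * chi_3) takes values
  {e} -> 2, {r^1, r^2} -> -1, {s, sr, ..., sr^2} -> 0.
Now take the inner product of this character with each irreducible chi from the table, <chi_2*chi_3, chi> = (1/6) sum_C |C| (chi_2*chi_3)(C) conj(chi(C)):
  <chi_2*chi_3, chi_1> = (1/6)[1*(2)*conj(1) + 2*(-1)*conj(1) + 3*(0)*conj(1)]
      = (1/6)[(2) + (-2) + (0)] = 0/6 = 0
  <chi_2*chi_3, chi_2> = (1/6)[1*(2)*conj(1) + 2*(-1)*conj(1) + 3*(0)*conj(-1)]
      = (1/6)[(2) + (-2) + (0)] = 0/6 = 0
  <chi_2*chi_3, chi_3> = (1/6)[1*(2)*conj(2) + 2*(-1)*conj(-1) + 3*(0)*conj(0)]
      = (1/6)[(4) + (2) + (0)] = 6/6 = 1
Hence the multiplicities are chi_3: 1. Dimension check: dim(chi_2)*dim(chi_3) = 1*2 = 2 and sum (mult * dim) = 1*2 = 2.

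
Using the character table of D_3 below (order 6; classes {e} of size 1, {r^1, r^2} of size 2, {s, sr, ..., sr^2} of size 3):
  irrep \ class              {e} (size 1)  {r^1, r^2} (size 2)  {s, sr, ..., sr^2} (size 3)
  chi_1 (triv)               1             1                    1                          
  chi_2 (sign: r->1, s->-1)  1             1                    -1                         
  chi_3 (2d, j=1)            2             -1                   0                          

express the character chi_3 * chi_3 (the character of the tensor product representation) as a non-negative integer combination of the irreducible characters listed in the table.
chi_3 tensor chi_3 = chi_1 + chi_2 + chi_3 (all other irreducibles have multiplicity 0).

Reasoning: The character of a tensor product is the pointwise product (chi_3 * chi_3)(C) = chi_3(C) * chi_3(C):
  {e}: (2)*(2), {r^1, r^2}: (-1)*(-1), {s, sr, ..., sr^2}: (0)*(0)
so (chi_3 * chi_3) takes values
  {e} -> 4, {r^1, r^2} -> 1, {s, sr, ..., sr^2} -> 0.
Now take the inner product of this character with each irreducible chi from the table, <chi_3*chi_3, chi> = (1/6) sum_C |C| (chi_3*chi_3)(C) conj(chi(C)):
  <chi_3*chi_3, chi_1> = (1/6)[1*(4)*conj(1) + 2*(1)*conj(1) + 3*(0)*conj(1)]
      = (1/6)[(4) + (2) + (0)] = 6/6 = 1
  <chi_3*chi_3, chi_2> = (1/6)[1*(4)*conj(1) + 2*(1)*conj(1) + 3*(0)*conj(-1)]
      = (1/6)[(4) + (2) + (0)] = 6/6 = 1
  <chi_3*chi_3, chi_3> = (1/6)[1*(4)*conj(2) + 2*(1)*conj(-1) + 3*(0)*conj(0)]
      = (1/6)[(8) + (-2) + (0)] = 6/6 = 1
Hence the multiplicities are chi_1: 1, chi_2: 1, chi_3: 1. Dimension check: dim(chi_3)*dim(chi_3) = 2*2 = 4 and sum (mult * dim) = 1*1 + 1*1 + 1*2 = 4.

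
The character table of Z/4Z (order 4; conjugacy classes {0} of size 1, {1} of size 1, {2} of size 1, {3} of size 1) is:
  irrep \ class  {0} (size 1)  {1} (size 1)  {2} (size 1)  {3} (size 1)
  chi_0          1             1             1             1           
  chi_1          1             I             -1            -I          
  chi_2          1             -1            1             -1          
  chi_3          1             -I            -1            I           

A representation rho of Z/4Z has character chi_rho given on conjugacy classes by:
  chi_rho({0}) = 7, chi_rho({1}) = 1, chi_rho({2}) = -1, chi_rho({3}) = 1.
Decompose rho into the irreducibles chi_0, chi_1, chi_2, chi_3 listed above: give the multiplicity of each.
Multiplicities: chi_0: 2, chi_1: 2, chi_2: 1, chi_3: 2.

Details: Use <chi_rho, chi> = (1/|G|) sum_C |C| * chi_rho(C) * conj(chi(C)) with |G| = 4 for each irreducible chi in the table:
  <chi_rho, chi_0> = (1/4)[1*(7)*conj(1) + 1*(1)*conj(1) + 1*(-1)*conj(1) + 1*(1)*conj(1)]
      = (1/4)[(7) + (1) + (-1) + (1)] = 8/4 = 2
  <chi_rho, chi_1> = (1/4)[1*(7)*conj(1) + 1*(1)*conj(I) + 1*(-1)*conj(-1) + 1*(1)*conj(-I)]
      = (1/4)[(7) + (-I) + (1) + (I)] = 8/4 = 2
  <chi_rho, chi_2> = (1/4)[1*(7)*conj(1) + 1*(1)*conj(-1) + 1*(-1)*conj(1) + 1*(1)*conj(-1)]
      = (1/4)[(7) + (-1) + (-1) + (-1)] = 4/4 = 1
  <chi_rho, chi_3> = (1/4)[1*(7)*conj(1) + 1*(1)*conj(-I) + 1*(-1)*conj(-1) + 1*(1)*conj(I)]
      = (1/4)[(7) + (I) + (1) + (-I)] = 8/4 = 2
(Exp terms are combined using exp(i*s)*conj(exp(i*t)) = exp(i*(s-t)), and sums of them are collapsed using the identity that for every m > 1 the m distinct m-th roots of unity sum to 0, e.g. 1 + exp(2*I*pi/3) + exp(-2*I*pi/3) = 0.)
Dimension check: dim(rho) = sum (mult * dim) = 2*1 + 2*1 + 1*1 + 2*1 = 7 = chi_rho(e) = 7.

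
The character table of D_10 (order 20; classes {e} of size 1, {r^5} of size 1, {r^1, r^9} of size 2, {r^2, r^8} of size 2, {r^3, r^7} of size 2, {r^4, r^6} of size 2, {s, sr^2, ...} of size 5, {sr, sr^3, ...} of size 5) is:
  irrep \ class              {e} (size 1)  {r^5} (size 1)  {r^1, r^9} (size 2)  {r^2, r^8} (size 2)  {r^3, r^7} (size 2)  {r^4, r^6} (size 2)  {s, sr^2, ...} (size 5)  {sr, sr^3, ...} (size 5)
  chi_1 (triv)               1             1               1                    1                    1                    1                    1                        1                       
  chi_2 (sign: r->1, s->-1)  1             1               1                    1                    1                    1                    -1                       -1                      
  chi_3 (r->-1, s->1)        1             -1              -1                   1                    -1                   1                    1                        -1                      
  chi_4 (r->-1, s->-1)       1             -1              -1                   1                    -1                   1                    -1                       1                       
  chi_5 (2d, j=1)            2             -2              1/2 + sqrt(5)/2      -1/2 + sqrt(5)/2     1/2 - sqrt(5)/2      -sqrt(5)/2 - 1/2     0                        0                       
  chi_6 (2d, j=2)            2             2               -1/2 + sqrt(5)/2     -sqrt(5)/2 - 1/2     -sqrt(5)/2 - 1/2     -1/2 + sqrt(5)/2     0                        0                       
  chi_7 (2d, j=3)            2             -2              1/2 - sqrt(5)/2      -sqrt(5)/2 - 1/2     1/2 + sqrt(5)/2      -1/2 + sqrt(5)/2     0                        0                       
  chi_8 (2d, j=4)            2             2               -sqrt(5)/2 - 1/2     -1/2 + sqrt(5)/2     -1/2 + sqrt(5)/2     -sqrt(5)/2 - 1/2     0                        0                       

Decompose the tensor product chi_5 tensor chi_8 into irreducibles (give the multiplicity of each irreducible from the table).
chi_5 tensor chi_8 = chi_3 + chi_4 + chi_7 (all other irreducibles have multiplicity 0).

Reasoning: The character of a tensor product is the pointwise product (chi_5 * chi_8)(C) = chi_5(C) * chi_8(C):
  {e}: (2)*(2), {r^5}: (-2)*(2), {r^1, r^9}: (1/2 + sqrt(5)/2)*(-sqrt(5)/2 - 1/2), {r^2, r^8}: (-1/2 + sqrt(5)/2)*(-1/2 + sqrt(5)/2), {r^3, r^7}: (1/2 - sqrt(5)/2)*(-1/2 + sqrt(5)/2), {r^4, r^6}: (-sqrt(5)/2 - 1/2)*(-sqrt(5)/2 - 1/2), {s, sr^2, ...}: (0)*(0), {sr, sr^3, ...}: (0)*(0)
so (chi_5 * chi_8) takes values
  {e} -> 4, {r^5} -> -4, {r^1, r^9} -> -3/2 - sqrt(5)/2, {r^2, r^8} -> 3/2 - sqrt(5)/2, {r^3, r^7} -> -3/2 + sqrt(5)/2, {r^4, r^6} -> sqrt(5)/2 + 3/2, {s, sr^2, ...} -> 0, {sr, sr^3, ...} -> 0.
Now take the inner product of this character with each irreducible chi from the table, <chi_5*chi_8, chi> = (1/20) sum_C |C| (chi_5*chi_8)(C) conj(chi(C)):
  <chi_5*chi_8, chi_1> = (1/20)[1*(4)*conj(1) + 1*(-4)*conj(1) + 2*(-3/2 - sqrt(5)/2)*conj(1) + 2*(3/2 - sqrt(5)/2)*conj(1) + 2*(-3/2 + sqrt(5)/2)*conj(1) + 2*(sqrt(5)/2 + 3/2)*conj(1) + 5*(0)*conj(1) + 5*(0)*conj(1)]
      = (1/20)[(4) + (-4) + (-3 - sqrt(5)) + (3 - sqrt(5)) + (-3 + sqrt(5)) + (sqrt(5) + 3) + (0) + (0)] = 0/20 = 0
  <chi_5*chi_8, chi_2> = (1/20)[1*(4)*conj(1) + 1*(-4)*conj(1) + 2*(-3/2 - sqrt(5)/2)*conj(1) + 2*(3/2 - sqrt(5)/2)*conj(1) + 2*(-3/2 + sqrt(5)/2)*conj(1) + 2*(sqrt(5)/2 + 3/2)*conj(1) + 5*(0)*conj(-1) + 5*(0)*conj(-1)]
      = (1/20)[(4) + (-4) + (-3 - sqrt(5)) + (3 - sqrt(5)) + (-3 + sqrt(5)) + (sqrt(5) + 3) + (0) + (0)] = 0/20 = 0
  <chi_5*chi_8, chi_3> = (1/20)[1*(4)*conj(1) + 1*(-4)*conj(-1) + 2*(-3/2 - sqrt(5)/2)*conj(-1) + 2*(3/2 - sqrt(5)/2)*conj(1) + 2*(-3/2 + sqrt(5)/2)*conj(-1) + 2*(sqrt(5)/2 + 3/2)*conj(1) + 5*(0)*conj(1) + 5*(0)*conj(-1)]
      = (1/20)[(4) + (4) + (sqrt(5) + 3) + (3 - sqrt(5)) + (3 - sqrt(5)) + (sqrt(5) + 3) + (0) + (0)] = 20/20 = 1
  <chi_5*chi_8, chi_4> = (1/20)[1*(4)*conj(1) + 1*(-4)*conj(-1) + 2*(-3/2 - sqrt(5)/2)*conj(-1) + 2*(3/2 - sqrt(5)/2)*conj(1) + 2*(-3/2 + sqrt(5)/2)*conj(-1) + 2*(sqrt(5)/2 + 3/2)*conj(1) + 5*(0)*conj(-1) + 5*(0)*conj(1)]
      = (1/20)[(4) + (4) + (sqrt(5) + 3) + (3 - sqrt(5)) + (3 - sqrt(5)) + (sqrt(5) + 3) + (0) + (0)] = 20/20 = 1
  <chi_5*chi_8, chi_5> = (1/20)[1*(4)*conj(2) + 1*(-4)*conj(-2) + 2*(-3/2 - sqrt(5)/2)*conj(1/2 + sqrt(5)/2) + 2*(3/2 - sqrt(5)/2)*conj(-1/2 + sqrt(5)/2) + 2*(-3/2 + sqrt(5)/2)*conj(1/2 - sqrt(5)/2) + 2*(sqrt(5)/2 + 3/2)*conj(-sqrt(5)/2 - 1/2) + 5*(0)*conj(0) + 5*(0)*conj(0)]
      = (1/20)[(8) + (8) + (-2*sqrt(5) - 4) + (-4 + 2*sqrt(5)) + (-4 + 2*sqrt(5)) + (-2*sqrt(5) - 4) + (0) + (0)] = 0/20 = 0
  <chi_5*chi_8, chi_6> = (1/20)[1*(4)*conj(2) + 1*(-4)*conj(2) + 2*(-3/2 - sqrt(5)/2)*conj(-1/2 + sqrt(5)/2) + 2*(3/2 - sqrt(5)/2)*conj(-sqrt(5)/2 - 1/2) + 2*(-3/2 + sqrt(5)/2)*conj(-sqrt(5)/2 - 1/2) + 2*(sqrt(5)/2 + 3/2)*conj(-1/2 + sqrt(5)/2) + 5*(0)*conj(0) + 5*(0)*conj(0)]
      = (1/20)[(8) + (-8) + (-sqrt(5) - 1) + (1 - sqrt(5)) + (-1 + sqrt(5)) + (1 + sqrt(5)) + (0) + (0)] = 0/20 = 0
  <chi_5*chi_8, chi_7> = (1/20)[1*(4)*conj(2) + 1*(-4)*conj(-2) + 2*(-3/2 - sqrt(5)/2)*conj(1/2 - sqrt(5)/2) + 2*(3/2 - sqrt(5)/2)*conj(-sqrt(5)/2 - 1/2) + 2*(-3/2 + sqrt(5)/2)*conj(1/2 + sqrt(5)/2) + 2*(sqrt(5)/2 + 3/2)*conj(-1/2 + sqrt(5)/2) + 5*(0)*conj(0) + 5*(0)*conj(0)]
      = (1/20)[(8) + (8) + (1 + sqrt(5)) + (1 - sqrt(5)) + (1 - sqrt(5)) + (1 + sqrt(5)) + (0) + (0)] = 20/20 = 1
  <chi_5*chi_8, chi_8> = (1/20)[1*(4)*conj(2) + 1*(-4)*conj(2) + 2*(-3/2 - sqrt(5)/2)*conj(-sqrt(5)/2 - 1/2) + 2*(3/2 - sqrt(5)/2)*conj(-1/2 + sqrt(5)/2) + 2*(-3/2 + sqrt(5)/2)*conj(-1/2 + sqrt(5)/2) + 2*(sqrt(5)/2 + 3/2)*conj(-sqrt(5)/2 - 1/2) + 5*(0)*conj(0) + 5*(0)*conj(0)]
      = (1/20)[(8) + (-8) + (4 + 2*sqrt(5)) + (-4 + 2*sqrt(5)) + (4 - 2*sqrt(5)) + (-2*sqrt(5) - 4) + (0) + (0)] = 0/20 = 0
Hence the multiplicities are chi_3: 1, chi_4: 1, chi_7: 1. Dimension check: dim(chi_5)*dim(chi_8) = 2*2 = 4 and sum (mult * dim) = 1*1 + 1*1 + 1*2 = 4.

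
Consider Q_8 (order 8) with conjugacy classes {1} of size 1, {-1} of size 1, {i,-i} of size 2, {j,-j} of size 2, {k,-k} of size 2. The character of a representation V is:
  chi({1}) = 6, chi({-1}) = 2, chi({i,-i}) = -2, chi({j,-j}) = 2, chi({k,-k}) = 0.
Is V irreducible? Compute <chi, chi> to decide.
Not irreducible (reducible): <chi, chi> = 7 > 1.

<chi, chi> = (1/|G|) sum_C |C| * |chi(C)|^2 = (1/8)[1*|6|^2 + 1*|2|^2 + 2*|-2|^2 + 2*|2|^2 + 2*|0|^2]
  = (1/8)[(36) + (4) + (8) + (8) + (0)] = 56/8 = 7.
A character is irreducible iff <chi, chi> = 1, so this representation is reducible.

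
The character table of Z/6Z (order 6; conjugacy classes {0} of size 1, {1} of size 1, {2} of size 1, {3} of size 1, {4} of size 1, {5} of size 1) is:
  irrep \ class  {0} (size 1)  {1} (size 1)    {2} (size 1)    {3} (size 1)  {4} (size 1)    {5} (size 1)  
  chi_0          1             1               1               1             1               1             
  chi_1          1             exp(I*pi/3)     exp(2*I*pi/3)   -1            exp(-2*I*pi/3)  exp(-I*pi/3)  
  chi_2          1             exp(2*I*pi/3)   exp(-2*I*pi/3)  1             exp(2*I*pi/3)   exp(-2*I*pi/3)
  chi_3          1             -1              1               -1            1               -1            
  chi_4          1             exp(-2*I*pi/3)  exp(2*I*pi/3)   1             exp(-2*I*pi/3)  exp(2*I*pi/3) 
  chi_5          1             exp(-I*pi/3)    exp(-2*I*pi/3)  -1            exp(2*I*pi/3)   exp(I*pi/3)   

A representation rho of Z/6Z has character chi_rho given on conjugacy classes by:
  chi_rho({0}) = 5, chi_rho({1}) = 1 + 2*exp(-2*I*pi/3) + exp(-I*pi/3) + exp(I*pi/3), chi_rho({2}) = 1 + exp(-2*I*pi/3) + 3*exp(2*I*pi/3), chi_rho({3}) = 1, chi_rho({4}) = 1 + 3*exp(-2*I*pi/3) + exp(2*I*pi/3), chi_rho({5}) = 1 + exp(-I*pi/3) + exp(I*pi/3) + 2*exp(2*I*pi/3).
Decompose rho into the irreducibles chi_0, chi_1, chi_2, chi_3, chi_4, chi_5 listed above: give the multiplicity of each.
Multiplicities: chi_0: 1, chi_1: 1, chi_2: 0, chi_3: 0, chi_4: 2, chi_5: 1.

Details: Use <chi_rho, chi> = (1/|G|) sum_C |C| * chi_rho(C) * conj(chi(C)) with |G| = 6 for each irreducible chi in the table:
  <chi_rho, chi_0> = (1/6)[1*(5)*conj(1) + 1*(1 + 2*exp(-2*I*pi/3) + exp(-I*pi/3) + exp(I*pi/3))*conj(1) + 1*(1 + exp(-2*I*pi/3) + 3*exp(2*I*pi/3))*conj(1) + 1*(1)*conj(1) + 1*(1 + 3*exp(-2*I*pi/3) + exp(2*I*pi/3))*conj(1) + 1*(1 + exp(-I*pi/3) + exp(I*pi/3) + 2*exp(2*I*pi/3))*conj(1)]
      = (1/6)[(5) + (1 + 2*exp(-2*I*pi/3) + exp(-I*pi/3) + exp(I*pi/3)) + (1 + exp(-2*I*pi/3) + 3*exp(2*I*pi/3)) + (1) + (1 + 3*exp(-2*I*pi/3) + exp(2*I*pi/3)) + (1 + exp(-I*pi/3) + exp(I*pi/3) + 2*exp(2*I*pi/3))] = 6/6 = 1
  <chi_rho, chi_1> = (1/6)[1*(5)*conj(1) + 1*(1 + 2*exp(-2*I*pi/3) + exp(-I*pi/3) + exp(I*pi/3))*conj(exp(I*pi/3)) + 1*(1 + exp(-2*I*pi/3) + 3*exp(2*I*pi/3))*conj(exp(2*I*pi/3)) + 1*(1)*conj(-1) + 1*(1 + 3*exp(-2*I*pi/3) + exp(2*I*pi/3))*conj(exp(-2*I*pi/3)) + 1*(1 + exp(-I*pi/3) + exp(I*pi/3) + 2*exp(2*I*pi/3))*conj(exp(-I*pi/3))]
      = (1/6)[(5) + (-1 + exp(-2*I*pi/3) + exp(-I*pi/3)) + (2) + (-1) + (2) + (-1 + exp(2*I*pi/3) + exp(I*pi/3))] = 6/6 = 1
  <chi_rho, chi_2> = (1/6)[1*(5)*conj(1) + 1*(1 + 2*exp(-2*I*pi/3) + exp(-I*pi/3) + exp(I*pi/3))*conj(exp(2*I*pi/3)) + 1*(1 + exp(-2*I*pi/3) + 3*exp(2*I*pi/3))*conj(exp(-2*I*pi/3)) + 1*(1)*conj(1) + 1*(1 + 3*exp(-2*I*pi/3) + exp(2*I*pi/3))*conj(exp(2*I*pi/3)) + 1*(1 + exp(-I*pi/3) + exp(I*pi/3) + 2*exp(2*I*pi/3))*conj(exp(-2*I*pi/3))]
      = (1/6)[(5) + (-2) + (1 + 3*exp(-2*I*pi/3) + exp(2*I*pi/3)) + (1) + (1 + exp(-2*I*pi/3) + 3*exp(2*I*pi/3)) + (-2)] = 0/6 = 0
  <chi_rho, chi_3> = (1/6)[1*(5)*conj(1) + 1*(1 + 2*exp(-2*I*pi/3) + exp(-I*pi/3) + exp(I*pi/3))*conj(-1) + 1*(1 + exp(-2*I*pi/3) + 3*exp(2*I*pi/3))*conj(1) + 1*(1)*conj(-1) + 1*(1 + 3*exp(-2*I*pi/3) + exp(2*I*pi/3))*conj(1) + 1*(1 + exp(-I*pi/3) + exp(I*pi/3) + 2*exp(2*I*pi/3))*conj(-1)]
      = (1/6)[(5) + (-1 - exp(I*pi/3) - exp(-I*pi/3) - 2*exp(-2*I*pi/3)) + (1 + exp(-2*I*pi/3) + 3*exp(2*I*pi/3)) + (-1) + (1 + 3*exp(-2*I*pi/3) + exp(2*I*pi/3)) + (-1 - 2*exp(2*I*pi/3) - exp(I*pi/3) - exp(-I*pi/3))] = 0/6 = 0
  <chi_rho, chi_4> = (1/6)[1*(5)*conj(1) + 1*(1 + 2*exp(-2*I*pi/3) + exp(-I*pi/3) + exp(I*pi/3))*conj(exp(-2*I*pi/3)) + 1*(1 + exp(-2*I*pi/3) + 3*exp(2*I*pi/3))*conj(exp(2*I*pi/3)) + 1*(1)*conj(1) + 1*(1 + 3*exp(-2*I*pi/3) + exp(2*I*pi/3))*conj(exp(-2*I*pi/3)) + 1*(1 + exp(-I*pi/3) + exp(I*pi/3) + 2*exp(2*I*pi/3))*conj(exp(2*I*pi/3))]
      = (1/6)[(5) + (1 + exp(2*I*pi/3) + exp(I*pi/3)) + (2) + (1) + (2) + (1 + exp(-2*I*pi/3) + exp(-I*pi/3))] = 12/6 = 2
  <chi_rho, chi_5> = (1/6)[1*(5)*conj(1) + 1*(1 + 2*exp(-2*I*pi/3) + exp(-I*pi/3) + exp(I*pi/3))*conj(exp(-I*pi/3)) + 1*(1 + exp(-2*I*pi/3) + 3*exp(2*I*pi/3))*conj(exp(-2*I*pi/3)) + 1*(1)*conj(-1) + 1*(1 + 3*exp(-2*I*pi/3) + exp(2*I*pi/3))*conj(exp(2*I*pi/3)) + 1*(1 + exp(-I*pi/3) + exp(I*pi/3) + 2*exp(2*I*pi/3))*conj(exp(I*pi/3))]
      = (1/6)[(5) + (2) + (1 + 3*exp(-2*I*pi/3) + exp(2*I*pi/3)) + (-1) + (1 + exp(-2*I*pi/3) + 3*exp(2*I*pi/3)) + (2)] = 6/6 = 1
(Exp terms are combined using exp(i*s)*conj(exp(i*t)) = exp(i*(s-t)), and sums of them are collapsed using the identity that for every m > 1 the m distinct m-th roots of unity sum to 0, e.g. 1 + exp(2*I*pi/3) + exp(-2*I*pi/3) = 0.)
Dimension check: dim(rho) = sum (mult * dim) = 1*1 + 1*1 + 0*1 + 0*1 + 2*1 + 1*1 = 5 = chi_rho(e) = 5.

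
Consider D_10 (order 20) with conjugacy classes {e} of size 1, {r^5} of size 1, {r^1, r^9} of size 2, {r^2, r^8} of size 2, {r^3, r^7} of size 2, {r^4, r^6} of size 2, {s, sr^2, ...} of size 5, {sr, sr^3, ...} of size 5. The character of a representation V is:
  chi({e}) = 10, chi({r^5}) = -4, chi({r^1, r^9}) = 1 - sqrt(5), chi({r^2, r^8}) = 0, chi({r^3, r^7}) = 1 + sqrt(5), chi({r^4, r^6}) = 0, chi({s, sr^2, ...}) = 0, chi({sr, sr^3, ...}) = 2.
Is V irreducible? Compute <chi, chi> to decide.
Not irreducible (reducible): <chi, chi> = 8 > 1.

Working: <chi, chi> = (1/|G|) sum_C |C| * |chi(C)|^2 = (1/20)[1*|10|^2 + 1*|-4|^2 + 2*|1 - sqrt(5)|^2 + 2*|0|^2 + 2*|1 + sqrt(5)|^2 + 2*|0|^2 + 5*|0|^2 + 5*|2|^2]
  = (1/20)[(100) + (16) + (12 - 4*sqrt(5)) + (0) + (4*sqrt(5) + 12) + (0) + (0) + (20)] = 160/20 = 8.
A character is irreducible iff <chi, chi> = 1, so this representation is reducible.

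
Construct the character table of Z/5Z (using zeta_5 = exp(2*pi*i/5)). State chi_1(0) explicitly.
Character table of Z/5Z (irreps indexed chi_0,...,chi_4 with chi_k(m) = zeta_5^(k*m), zeta_5 = exp(2*pi*i/5)):
  irrep \ class  {0} (size 1)  {1} (size 1)    {2} (size 1)    {3} (size 1)    {4} (size 1)  
  chi_0          1             1               1               1               1             
  chi_1          1             exp(2*I*pi/5)   exp(4*I*pi/5)   exp(-4*I*pi/5)  exp(-2*I*pi/5)
  chi_2          1             exp(4*I*pi/5)   exp(-2*I*pi/5)  exp(2*I*pi/5)   exp(-4*I*pi/5)
  chi_3          1             exp(-4*I*pi/5)  exp(2*I*pi/5)   exp(-2*I*pi/5)  exp(4*I*pi/5) 
  chi_4          1             exp(-2*I*pi/5)  exp(-4*I*pi/5)  exp(4*I*pi/5)   exp(2*I*pi/5) 

Spot check: chi_1(0) = zeta_5^(1*0) = zeta_5^0 = 1.

Justification: Z/5Z is abelian, so all 5 irreducible complex representations are 1-dimensional. They are given by chi_k(m) = zeta_5^(k*m) for k = 0,...,4. Row orthogonality: sum_m chi_k(m) conj(chi_l(m)) = 5 * [k = l].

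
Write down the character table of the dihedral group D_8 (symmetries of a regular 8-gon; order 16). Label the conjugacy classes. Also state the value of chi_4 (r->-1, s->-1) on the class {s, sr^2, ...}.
Conjugacy classes: {e} of size 1, {r^4} of size 1, {r^1, r^7} of size 2, {r^2, r^6} of size 2, {r^3, r^5} of size 2, {s, sr^2, ...} of size 4, {sr, sr^3, ...} of size 4.
Character table:
  irrep \ class              {e} (size 1)  {r^4} (size 1)  {r^1, r^7} (size 2)  {r^2, r^6} (size 2)  {r^3, r^5} (size 2)  {s, sr^2, ...} (size 4)  {sr, sr^3, ...} (size 4)
  chi_1 (triv)               1             1               1                    1                    1                    1                        1                       
  chi_2 (sign: r->1, s->-1)  1             1               1                    1                    1                    -1                       -1                      
  chi_3 (r->-1, s->1)        1             1               -1                   1                    -1                   1                        -1                      
  chi_4 (r->-1, s->-1)       1             1               -1                   1                    -1                   -1                       1                       
  chi_5 (2d, j=1)            2             -2              sqrt(2)              0                    -sqrt(2)             0                        0                       
  chi_6 (2d, j=2)            2             2               0                    -2                   0                    0                        0                       
  chi_7 (2d, j=3)            2             -2              -sqrt(2)             0                    sqrt(2)              0                        0                       

Spot check: chi_4 (r->-1, s->-1) on {s, sr^2, ...} = -1.

Solution. D_8 has order 2*8 = 16 with 7 conjugacy classes, hence 7 irreducibles. Sum of squared dims 1 + 1 + 1 + 1 + 4 + 4 + 4 = 16 = |G|. Linear characters come from the abelianisation; the 2-dimensional irreps have character r^k -> 2*cos(2*pi*j*k/8), reflections -> 0.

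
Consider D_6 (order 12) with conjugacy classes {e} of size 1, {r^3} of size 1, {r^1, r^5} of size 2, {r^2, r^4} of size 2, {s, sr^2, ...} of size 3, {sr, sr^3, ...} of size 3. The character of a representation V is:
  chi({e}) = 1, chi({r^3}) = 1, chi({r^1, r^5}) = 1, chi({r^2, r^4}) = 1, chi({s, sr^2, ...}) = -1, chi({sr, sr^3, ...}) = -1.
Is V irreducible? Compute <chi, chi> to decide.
Irreducible: <chi, chi> = 1.

Argument: <chi, chi> = (1/|G|) sum_C |C| * |chi(C)|^2 = (1/12)[1*|1|^2 + 1*|1|^2 + 2*|1|^2 + 2*|1|^2 + 3*|-1|^2 + 3*|-1|^2]
  = (1/12)[(1) + (1) + (2) + (2) + (3) + (3)] = 12/12 = 1.
A character is irreducible iff <chi, chi> = 1, so this representation is irreducible.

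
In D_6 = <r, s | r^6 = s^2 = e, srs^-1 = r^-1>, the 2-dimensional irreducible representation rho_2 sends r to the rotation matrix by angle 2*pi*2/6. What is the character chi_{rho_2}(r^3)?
chi_{rho_2}(r^3) = 2*cos(2*pi*2*3/6) = 2

Reasoning: rho_2(r^3) is rotation by angle 2*pi*2*3/6, whose trace is 2*cos(2*pi*2*3/6) = 2.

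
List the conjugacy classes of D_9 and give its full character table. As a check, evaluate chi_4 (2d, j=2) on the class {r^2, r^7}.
Conjugacy classes: {e} of size 1, {r^1, r^8} of size 2, {r^2, r^7} of size 2, {r^3, r^6} of size 2, {r^4, r^5} of size 2, {s, sr, ..., sr^8} of size 9.
Character table:
  irrep \ class              {e} (size 1)  {r^1, r^8} (size 2)  {r^2, r^7} (size 2)  {r^3, r^6} (size 2)  {r^4, r^5} (size 2)  {s, sr, ..., sr^8} (size 9)
  chi_1 (triv)               1             1                    1                    1                    1                    1                          
  chi_2 (sign: r->1, s->-1)  1             1                    1                    1                    1                    -1                         
  chi_3 (2d, j=1)            2             2*cos(2*pi/9)        2*cos(4*pi/9)        -1                   -2*cos(pi/9)         0                          
  chi_4 (2d, j=2)            2             2*cos(4*pi/9)        -2*cos(pi/9)         -1                   2*cos(2*pi/9)        0                          
  chi_5 (2d, j=3)            2             -1                   -1                   2                    -1                   0                          
  chi_6 (2d, j=4)            2             -2*cos(pi/9)         2*cos(2*pi/9)        -1                   2*cos(4*pi/9)        0                          

Spot check: chi_4 (2d, j=2) on {r^2, r^7} = -2*cos(pi/9).

Justification: D_9 has order 2*9 = 18 with 6 conjugacy classes, hence 6 irreducibles. Sum of squared dims 1 + 1 + 4 + 4 + 4 + 4 = 18 = |G|. Linear characters come from the abelianisation; the 2-dimensional irreps have character r^k -> 2*cos(2*pi*j*k/9), reflections -> 0.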